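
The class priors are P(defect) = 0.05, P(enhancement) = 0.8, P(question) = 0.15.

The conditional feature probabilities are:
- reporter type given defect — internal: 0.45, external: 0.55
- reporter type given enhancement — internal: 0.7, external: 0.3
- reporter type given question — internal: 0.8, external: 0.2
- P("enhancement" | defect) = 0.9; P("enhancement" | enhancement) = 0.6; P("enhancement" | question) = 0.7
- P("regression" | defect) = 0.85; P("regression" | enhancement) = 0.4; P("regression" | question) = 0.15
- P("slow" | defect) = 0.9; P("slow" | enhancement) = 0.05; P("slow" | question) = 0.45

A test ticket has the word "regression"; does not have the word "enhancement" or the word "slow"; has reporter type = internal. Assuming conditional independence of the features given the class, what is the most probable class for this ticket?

defect: 0.05 × 0.45 × (1−0.9) × 0.85 × (1−0.9) = 0.00019125
enhancement: 0.8 × 0.7 × (1−0.6) × 0.4 × (1−0.05) = 0.08512
question: 0.15 × 0.8 × (1−0.7) × 0.15 × (1−0.45) = 0.00297
Highest score → enhancement.

enhancement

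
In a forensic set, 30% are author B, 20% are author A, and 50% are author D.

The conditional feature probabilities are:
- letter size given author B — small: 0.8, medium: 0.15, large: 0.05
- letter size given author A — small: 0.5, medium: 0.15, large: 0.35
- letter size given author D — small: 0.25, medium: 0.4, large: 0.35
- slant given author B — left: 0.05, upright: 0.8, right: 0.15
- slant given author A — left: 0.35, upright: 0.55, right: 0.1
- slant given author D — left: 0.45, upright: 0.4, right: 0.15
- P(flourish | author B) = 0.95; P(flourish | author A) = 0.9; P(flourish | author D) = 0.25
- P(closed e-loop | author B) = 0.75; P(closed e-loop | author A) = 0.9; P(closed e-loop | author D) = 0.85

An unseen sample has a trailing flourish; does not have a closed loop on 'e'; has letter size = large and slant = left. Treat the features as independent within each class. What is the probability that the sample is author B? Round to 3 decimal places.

author B: 0.3 × 0.05 × 0.05 × 0.95 × (1−0.75) = 0.000178125
author A: 0.2 × 0.35 × 0.35 × 0.9 × (1−0.9) = 0.002205
author D: 0.5 × 0.35 × 0.45 × 0.25 × (1−0.85) = 0.002953125
P(author B | x) = 0.000178125 / 0.00533625 ≈ 0.033

0.033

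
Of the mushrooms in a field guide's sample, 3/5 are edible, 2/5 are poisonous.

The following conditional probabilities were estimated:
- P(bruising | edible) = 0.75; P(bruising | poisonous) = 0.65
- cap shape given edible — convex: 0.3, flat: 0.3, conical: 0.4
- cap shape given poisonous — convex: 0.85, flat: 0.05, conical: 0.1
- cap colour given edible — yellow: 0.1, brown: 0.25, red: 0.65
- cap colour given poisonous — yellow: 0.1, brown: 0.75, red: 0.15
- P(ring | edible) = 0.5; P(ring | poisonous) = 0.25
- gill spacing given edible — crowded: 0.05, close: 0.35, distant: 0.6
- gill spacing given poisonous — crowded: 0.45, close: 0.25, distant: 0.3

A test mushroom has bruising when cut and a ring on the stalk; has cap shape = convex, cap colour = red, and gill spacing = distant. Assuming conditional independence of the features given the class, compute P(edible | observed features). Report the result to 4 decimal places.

0.9137

edible: 0.6 × 0.75 × 0.3 × 0.65 × 0.5 × 0.6 = 0.026325
poisonous: 0.4 × 0.65 × 0.85 × 0.15 × 0.25 × 0.3 = 0.00248625
P(edible | x) = 0.026325 / 0.02881125 ≈ 0.9137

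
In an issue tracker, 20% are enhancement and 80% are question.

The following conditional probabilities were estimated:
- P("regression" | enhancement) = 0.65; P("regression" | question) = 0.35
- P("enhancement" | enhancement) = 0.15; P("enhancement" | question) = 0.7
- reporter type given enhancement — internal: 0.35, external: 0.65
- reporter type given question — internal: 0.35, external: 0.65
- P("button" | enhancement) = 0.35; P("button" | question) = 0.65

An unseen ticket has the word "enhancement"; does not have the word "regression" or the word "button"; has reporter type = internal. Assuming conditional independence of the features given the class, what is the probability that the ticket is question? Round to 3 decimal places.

0.949

enhancement: 0.2 × (1−0.65) × 0.15 × 0.35 × (1−0.35) = 0.00238875
question: 0.8 × (1−0.35) × 0.7 × 0.35 × (1−0.65) = 0.04459
P(question | x) = 0.04459 / 0.04697875 ≈ 0.949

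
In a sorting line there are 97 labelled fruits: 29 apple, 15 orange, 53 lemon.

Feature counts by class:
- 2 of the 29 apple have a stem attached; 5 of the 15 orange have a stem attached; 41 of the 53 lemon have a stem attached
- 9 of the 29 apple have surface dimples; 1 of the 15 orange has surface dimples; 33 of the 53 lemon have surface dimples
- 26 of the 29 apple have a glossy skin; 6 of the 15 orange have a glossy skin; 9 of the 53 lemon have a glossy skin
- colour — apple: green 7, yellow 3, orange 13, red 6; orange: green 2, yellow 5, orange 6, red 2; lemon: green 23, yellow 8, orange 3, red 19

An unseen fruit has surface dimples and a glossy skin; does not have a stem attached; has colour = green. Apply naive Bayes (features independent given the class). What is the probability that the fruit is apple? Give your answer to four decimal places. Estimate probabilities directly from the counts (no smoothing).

0.7557

apple: (29/97) × (27/29) × (9/29) × (26/29) × (7/29) ≈ 0.0186944
orange: (15/97) × (10/15) × (1/15) × (6/15) × (2/15) ≈ 0.000366552
lemon: (53/97) × (12/53) × (33/53) × (9/53) × (23/53) ≈ 0.00567631
P(apple | x) = 0.0186944 / 0.024737262 ≈ 0.7557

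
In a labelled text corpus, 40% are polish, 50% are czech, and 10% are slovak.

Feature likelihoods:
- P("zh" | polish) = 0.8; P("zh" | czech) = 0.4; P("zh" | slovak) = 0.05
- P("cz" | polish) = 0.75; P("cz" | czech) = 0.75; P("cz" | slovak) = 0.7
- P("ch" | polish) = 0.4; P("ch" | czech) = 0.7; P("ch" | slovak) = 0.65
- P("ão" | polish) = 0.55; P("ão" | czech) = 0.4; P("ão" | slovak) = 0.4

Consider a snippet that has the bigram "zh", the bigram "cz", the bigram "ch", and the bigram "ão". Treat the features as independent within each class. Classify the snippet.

polish

polish: 0.4 × 0.8 × 0.75 × 0.4 × 0.55 = 0.0528
czech: 0.5 × 0.4 × 0.75 × 0.7 × 0.4 = 0.042
slovak: 0.1 × 0.05 × 0.7 × 0.65 × 0.4 = 0.00091
Highest score → polish.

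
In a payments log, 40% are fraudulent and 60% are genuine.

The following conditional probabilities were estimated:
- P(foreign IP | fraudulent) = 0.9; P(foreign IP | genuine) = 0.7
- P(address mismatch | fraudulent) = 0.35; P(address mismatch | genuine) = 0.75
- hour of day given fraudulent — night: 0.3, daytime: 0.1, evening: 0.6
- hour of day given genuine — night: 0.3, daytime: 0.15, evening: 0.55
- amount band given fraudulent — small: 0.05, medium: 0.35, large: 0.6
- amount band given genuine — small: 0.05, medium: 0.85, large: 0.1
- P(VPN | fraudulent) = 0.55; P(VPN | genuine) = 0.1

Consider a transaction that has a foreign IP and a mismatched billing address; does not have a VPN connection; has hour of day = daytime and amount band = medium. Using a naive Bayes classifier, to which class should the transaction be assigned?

genuine

fraudulent: 0.4 × 0.9 × 0.35 × 0.1 × 0.35 × (1−0.55) = 0.0019845
genuine: 0.6 × 0.7 × 0.75 × 0.15 × 0.85 × (1−0.1) = 0.03614625
Highest score → genuine.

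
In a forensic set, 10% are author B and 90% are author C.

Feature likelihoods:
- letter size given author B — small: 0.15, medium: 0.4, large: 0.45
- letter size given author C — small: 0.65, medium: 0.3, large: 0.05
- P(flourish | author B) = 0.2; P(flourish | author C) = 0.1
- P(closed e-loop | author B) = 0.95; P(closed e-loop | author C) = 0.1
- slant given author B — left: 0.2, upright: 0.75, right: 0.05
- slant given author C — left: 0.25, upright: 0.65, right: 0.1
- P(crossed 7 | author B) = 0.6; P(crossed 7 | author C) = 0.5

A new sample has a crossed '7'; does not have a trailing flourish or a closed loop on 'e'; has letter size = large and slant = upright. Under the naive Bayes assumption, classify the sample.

author B: 0.1 × 0.45 × (1−0.2) × (1−0.95) × 0.75 × 0.6 = 0.00081
author C: 0.9 × 0.05 × (1−0.1) × (1−0.1) × 0.65 × 0.5 = 0.01184625
Highest score → author C.

author C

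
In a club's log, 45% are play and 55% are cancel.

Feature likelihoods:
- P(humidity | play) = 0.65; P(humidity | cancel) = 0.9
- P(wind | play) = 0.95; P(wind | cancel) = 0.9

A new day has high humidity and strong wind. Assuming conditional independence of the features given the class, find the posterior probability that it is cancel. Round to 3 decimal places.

0.616

play: 0.45 × 0.65 × 0.95 = 0.277875
cancel: 0.55 × 0.9 × 0.9 = 0.4455
P(cancel | x) = 0.4455 / 0.723375 ≈ 0.616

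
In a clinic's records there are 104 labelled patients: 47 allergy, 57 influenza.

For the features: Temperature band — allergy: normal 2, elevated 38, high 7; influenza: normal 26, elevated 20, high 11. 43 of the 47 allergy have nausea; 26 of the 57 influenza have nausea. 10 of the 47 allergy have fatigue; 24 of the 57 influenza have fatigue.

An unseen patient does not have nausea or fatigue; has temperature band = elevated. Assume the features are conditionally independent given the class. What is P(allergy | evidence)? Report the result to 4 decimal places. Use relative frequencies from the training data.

0.2879

allergy: (47/104) × (38/47) × (4/47) × (37/47) ≈ 0.0244803
influenza: (57/104) × (20/57) × (31/57) × (33/57) ≈ 0.0605512
P(allergy | x) = 0.0244803 / 0.0850315 ≈ 0.2879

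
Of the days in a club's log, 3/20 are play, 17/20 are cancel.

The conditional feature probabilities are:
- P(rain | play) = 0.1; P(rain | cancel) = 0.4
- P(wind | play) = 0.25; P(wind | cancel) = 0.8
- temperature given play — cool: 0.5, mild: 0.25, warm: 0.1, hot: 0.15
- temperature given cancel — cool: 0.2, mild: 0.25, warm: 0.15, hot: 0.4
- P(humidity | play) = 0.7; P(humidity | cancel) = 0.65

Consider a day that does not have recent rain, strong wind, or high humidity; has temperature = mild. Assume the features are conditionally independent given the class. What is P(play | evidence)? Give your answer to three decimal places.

0.460

play: 0.15 × (1−0.1) × (1−0.25) × 0.25 × (1−0.7) = 0.00759375
cancel: 0.85 × (1−0.4) × (1−0.8) × 0.25 × (1−0.65) = 0.008925
P(play | x) = 0.00759375 / 0.01651875 ≈ 0.460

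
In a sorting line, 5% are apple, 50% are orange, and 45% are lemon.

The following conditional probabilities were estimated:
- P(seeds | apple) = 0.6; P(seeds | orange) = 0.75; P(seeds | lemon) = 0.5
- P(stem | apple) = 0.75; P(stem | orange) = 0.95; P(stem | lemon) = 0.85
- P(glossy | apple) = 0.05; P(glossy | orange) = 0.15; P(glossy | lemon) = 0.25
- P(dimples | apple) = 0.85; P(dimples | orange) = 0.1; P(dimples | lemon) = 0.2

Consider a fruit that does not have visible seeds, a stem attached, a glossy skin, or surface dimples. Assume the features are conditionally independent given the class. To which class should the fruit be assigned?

lemon

apple: 0.05 × (1−0.6) × (1−0.75) × (1−0.05) × (1−0.85) = 0.0007125
orange: 0.5 × (1−0.75) × (1−0.95) × (1−0.15) × (1−0.1) = 0.00478125
lemon: 0.45 × (1−0.5) × (1−0.85) × (1−0.25) × (1−0.2) = 0.02025
Highest score → lemon.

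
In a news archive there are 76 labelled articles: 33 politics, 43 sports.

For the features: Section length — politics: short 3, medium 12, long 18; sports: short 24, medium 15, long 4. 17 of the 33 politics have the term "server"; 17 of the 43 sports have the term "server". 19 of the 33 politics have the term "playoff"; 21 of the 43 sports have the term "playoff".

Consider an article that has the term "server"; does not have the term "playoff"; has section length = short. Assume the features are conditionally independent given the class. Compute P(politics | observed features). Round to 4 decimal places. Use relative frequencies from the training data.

0.1190

politics: (33/76) × (3/33) × (17/33) × (14/33) ≈ 0.00862694
sports: (43/76) × (24/43) × (17/43) × (22/43) ≈ 0.0638752
P(politics | x) = 0.00862694 / 0.07250214 ≈ 0.1190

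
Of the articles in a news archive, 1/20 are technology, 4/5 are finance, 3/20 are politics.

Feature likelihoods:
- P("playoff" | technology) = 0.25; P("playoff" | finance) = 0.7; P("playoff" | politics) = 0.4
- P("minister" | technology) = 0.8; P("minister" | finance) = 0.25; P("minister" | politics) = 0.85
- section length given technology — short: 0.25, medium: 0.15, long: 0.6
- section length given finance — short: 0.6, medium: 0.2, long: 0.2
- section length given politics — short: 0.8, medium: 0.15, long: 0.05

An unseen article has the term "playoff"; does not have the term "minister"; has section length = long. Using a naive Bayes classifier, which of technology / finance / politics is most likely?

finance

technology: 0.05 × 0.25 × (1−0.8) × 0.6 = 0.0015
finance: 0.8 × 0.7 × (1−0.25) × 0.2 = 0.084
politics: 0.15 × 0.4 × (1−0.85) × 0.05 = 0.00045
Highest score → finance.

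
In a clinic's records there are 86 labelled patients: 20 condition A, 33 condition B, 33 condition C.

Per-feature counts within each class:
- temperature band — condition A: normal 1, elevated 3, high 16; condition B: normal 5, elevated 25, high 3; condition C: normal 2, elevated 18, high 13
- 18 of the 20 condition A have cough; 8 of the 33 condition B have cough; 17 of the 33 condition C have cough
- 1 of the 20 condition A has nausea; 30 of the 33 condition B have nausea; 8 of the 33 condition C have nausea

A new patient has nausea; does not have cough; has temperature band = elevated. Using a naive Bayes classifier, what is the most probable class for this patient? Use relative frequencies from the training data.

condition B

condition A: (20/86) × (3/20) × (2/20) × (1/20) ≈ 0.000174419
condition B: (33/86) × (25/33) × (25/33) × (30/33) ≈ 0.200205
condition C: (33/86) × (18/33) × (16/33) × (8/33) ≈ 0.0246012
Highest score → condition B.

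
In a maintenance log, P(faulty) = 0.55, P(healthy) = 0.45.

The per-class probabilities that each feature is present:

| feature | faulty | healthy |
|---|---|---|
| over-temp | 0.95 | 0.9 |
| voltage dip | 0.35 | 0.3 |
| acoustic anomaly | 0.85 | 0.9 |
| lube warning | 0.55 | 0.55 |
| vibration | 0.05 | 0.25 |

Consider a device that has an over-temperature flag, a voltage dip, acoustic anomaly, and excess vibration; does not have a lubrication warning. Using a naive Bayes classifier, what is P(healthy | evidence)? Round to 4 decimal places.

0.7786

faulty: 0.55 × 0.95 × 0.35 × 0.85 × (1−0.55) × 0.05 = 0.003497484375
healthy: 0.45 × 0.9 × 0.3 × 0.9 × (1−0.55) × 0.25 = 0.012301875
P(healthy | x) = 0.012301875 / 0.015799359375 ≈ 0.7786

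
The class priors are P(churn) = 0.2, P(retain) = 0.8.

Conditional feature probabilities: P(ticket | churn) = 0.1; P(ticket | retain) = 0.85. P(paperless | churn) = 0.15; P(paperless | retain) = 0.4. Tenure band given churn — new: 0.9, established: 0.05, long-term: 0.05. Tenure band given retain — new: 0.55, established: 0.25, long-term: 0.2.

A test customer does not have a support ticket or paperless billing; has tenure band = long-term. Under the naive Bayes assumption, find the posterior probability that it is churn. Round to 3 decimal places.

0.347

churn: 0.2 × (1−0.1) × (1−0.15) × 0.05 = 0.00765
retain: 0.8 × (1−0.85) × (1−0.4) × 0.2 = 0.0144
P(churn | x) = 0.00765 / 0.02205 ≈ 0.347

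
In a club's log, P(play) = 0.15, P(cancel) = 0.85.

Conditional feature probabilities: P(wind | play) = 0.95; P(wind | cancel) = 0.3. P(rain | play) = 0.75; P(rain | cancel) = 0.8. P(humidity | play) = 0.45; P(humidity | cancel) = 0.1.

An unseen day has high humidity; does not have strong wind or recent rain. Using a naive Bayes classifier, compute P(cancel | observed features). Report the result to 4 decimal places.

play: 0.15 × (1−0.95) × (1−0.75) × 0.45 = 0.00084375
cancel: 0.85 × (1−0.3) × (1−0.8) × 0.1 = 0.0119
P(cancel | x) = 0.0119 / 0.01274375 ≈ 0.9338

0.9338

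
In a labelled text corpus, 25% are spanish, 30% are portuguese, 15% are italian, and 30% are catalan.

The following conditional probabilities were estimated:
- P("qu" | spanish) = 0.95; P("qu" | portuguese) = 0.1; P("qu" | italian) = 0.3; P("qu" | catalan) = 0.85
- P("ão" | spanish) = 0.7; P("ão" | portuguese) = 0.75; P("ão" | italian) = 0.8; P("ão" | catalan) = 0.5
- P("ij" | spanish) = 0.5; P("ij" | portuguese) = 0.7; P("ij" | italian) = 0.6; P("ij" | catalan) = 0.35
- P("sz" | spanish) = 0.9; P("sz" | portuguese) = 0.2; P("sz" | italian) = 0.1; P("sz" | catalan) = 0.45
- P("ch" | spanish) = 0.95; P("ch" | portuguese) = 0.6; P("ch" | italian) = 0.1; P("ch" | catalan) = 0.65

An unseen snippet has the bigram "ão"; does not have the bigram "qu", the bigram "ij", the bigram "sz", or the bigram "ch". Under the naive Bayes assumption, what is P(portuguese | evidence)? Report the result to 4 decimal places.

0.3928

spanish: 0.25 × (1−0.95) × 0.7 × (1−0.5) × (1−0.9) × (1−0.95) = 0.000021875
portuguese: 0.3 × (1−0.1) × 0.75 × (1−0.7) × (1−0.2) × (1−0.6) = 0.01944
italian: 0.15 × (1−0.3) × 0.8 × (1−0.6) × (1−0.1) × (1−0.1) = 0.027216
catalan: 0.3 × (1−0.85) × 0.5 × (1−0.35) × (1−0.45) × (1−0.65) = 0.0028153125
P(portuguese | x) = 0.01944 / 0.0494931875 ≈ 0.3928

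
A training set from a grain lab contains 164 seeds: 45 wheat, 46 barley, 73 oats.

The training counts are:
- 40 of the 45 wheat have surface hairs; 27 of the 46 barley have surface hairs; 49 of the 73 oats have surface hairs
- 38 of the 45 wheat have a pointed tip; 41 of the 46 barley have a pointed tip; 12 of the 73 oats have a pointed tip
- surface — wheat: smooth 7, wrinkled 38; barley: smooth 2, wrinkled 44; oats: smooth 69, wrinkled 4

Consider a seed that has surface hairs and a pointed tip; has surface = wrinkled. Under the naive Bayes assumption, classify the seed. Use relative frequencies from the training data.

wheat

wheat: (45/164) × (40/45) × (38/45) × (38/45) ≈ 0.173924
barley: (46/164) × (27/46) × (41/46) × (44/46) ≈ 0.140359
oats: (73/164) × (49/73) × (12/73) × (4/73) ≈ 0.00269121
Highest score → wheat.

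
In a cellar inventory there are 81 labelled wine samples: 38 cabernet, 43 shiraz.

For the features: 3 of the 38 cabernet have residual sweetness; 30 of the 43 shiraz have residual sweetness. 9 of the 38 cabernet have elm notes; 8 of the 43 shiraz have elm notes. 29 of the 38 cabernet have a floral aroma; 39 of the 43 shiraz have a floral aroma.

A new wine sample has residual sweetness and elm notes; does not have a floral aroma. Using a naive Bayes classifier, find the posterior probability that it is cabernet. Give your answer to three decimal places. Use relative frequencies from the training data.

cabernet: (38/81) × (3/38) × (9/38) × (9/38) ≈ 0.00207756
shiraz: (43/81) × (30/43) × (8/43) × (4/43) ≈ 0.00640987
P(cabernet | x) = 0.00207756 / 0.00848743 ≈ 0.245

0.245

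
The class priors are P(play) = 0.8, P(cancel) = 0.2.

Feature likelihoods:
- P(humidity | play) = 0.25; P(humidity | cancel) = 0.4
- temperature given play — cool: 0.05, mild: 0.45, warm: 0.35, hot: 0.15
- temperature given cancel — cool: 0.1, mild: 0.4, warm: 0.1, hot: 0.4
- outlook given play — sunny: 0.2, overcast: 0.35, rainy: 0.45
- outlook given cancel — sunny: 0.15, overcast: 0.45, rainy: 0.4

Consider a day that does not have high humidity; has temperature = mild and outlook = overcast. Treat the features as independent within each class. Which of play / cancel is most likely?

play: 0.8 × (1−0.25) × 0.45 × 0.35 = 0.0945
cancel: 0.2 × (1−0.4) × 0.4 × 0.45 = 0.0216
Highest score → play.

play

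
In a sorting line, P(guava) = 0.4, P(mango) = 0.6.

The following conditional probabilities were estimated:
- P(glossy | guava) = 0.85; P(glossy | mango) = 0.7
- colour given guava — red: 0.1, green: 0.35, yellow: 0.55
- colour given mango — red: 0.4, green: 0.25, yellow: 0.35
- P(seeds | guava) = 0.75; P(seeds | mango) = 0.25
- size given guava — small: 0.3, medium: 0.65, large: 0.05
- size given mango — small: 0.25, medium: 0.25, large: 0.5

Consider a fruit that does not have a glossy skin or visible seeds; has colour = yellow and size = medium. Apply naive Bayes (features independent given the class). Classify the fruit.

guava: 0.4 × (1−0.85) × 0.55 × (1−0.75) × 0.65 = 0.0053625
mango: 0.6 × (1−0.7) × 0.35 × (1−0.25) × 0.25 = 0.0118125
Highest score → mango.

mango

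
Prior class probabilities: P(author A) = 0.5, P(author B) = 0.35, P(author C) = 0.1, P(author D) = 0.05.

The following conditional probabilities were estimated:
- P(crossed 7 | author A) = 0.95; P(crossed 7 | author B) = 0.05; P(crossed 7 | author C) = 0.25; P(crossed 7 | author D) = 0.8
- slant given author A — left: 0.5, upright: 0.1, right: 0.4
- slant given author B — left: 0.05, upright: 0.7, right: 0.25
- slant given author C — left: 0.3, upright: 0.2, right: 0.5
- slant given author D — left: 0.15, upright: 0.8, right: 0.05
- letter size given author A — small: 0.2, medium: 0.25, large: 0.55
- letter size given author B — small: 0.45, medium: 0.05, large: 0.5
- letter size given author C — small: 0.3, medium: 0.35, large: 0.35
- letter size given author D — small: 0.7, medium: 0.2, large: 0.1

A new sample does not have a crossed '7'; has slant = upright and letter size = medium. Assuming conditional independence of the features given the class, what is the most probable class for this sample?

author A: 0.5 × (1−0.95) × 0.1 × 0.25 = 0.000625
author B: 0.35 × (1−0.05) × 0.7 × 0.05 = 0.0116375
author C: 0.1 × (1−0.25) × 0.2 × 0.35 = 0.00525
author D: 0.05 × (1−0.8) × 0.8 × 0.2 = 0.0016
Highest score → author B.

author B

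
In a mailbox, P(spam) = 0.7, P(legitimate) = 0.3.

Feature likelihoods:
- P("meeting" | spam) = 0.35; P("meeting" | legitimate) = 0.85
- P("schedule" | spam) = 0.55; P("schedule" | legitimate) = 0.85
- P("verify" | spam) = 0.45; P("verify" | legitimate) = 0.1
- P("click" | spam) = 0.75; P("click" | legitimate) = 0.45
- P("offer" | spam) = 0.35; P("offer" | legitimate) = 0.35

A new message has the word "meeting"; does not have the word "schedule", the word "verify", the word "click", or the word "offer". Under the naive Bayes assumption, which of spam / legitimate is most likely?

spam: 0.7 × 0.35 × (1−0.55) × (1−0.45) × (1−0.75) × (1−0.35) = 0.00985359375
legitimate: 0.3 × 0.85 × (1−0.85) × (1−0.1) × (1−0.45) × (1−0.35) = 0.0123069375
Highest score → legitimate.

legitimate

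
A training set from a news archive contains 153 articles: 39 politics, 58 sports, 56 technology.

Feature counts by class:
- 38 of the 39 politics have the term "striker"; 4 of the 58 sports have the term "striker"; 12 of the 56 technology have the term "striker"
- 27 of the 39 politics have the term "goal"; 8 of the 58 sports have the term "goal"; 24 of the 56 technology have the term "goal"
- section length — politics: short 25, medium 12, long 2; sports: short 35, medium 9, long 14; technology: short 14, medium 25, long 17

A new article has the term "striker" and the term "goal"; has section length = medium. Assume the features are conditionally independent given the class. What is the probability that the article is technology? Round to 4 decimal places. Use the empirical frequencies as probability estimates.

politics: (39/153) × (38/39) × (27/39) × (12/39) ≈ 0.0529064
sports: (58/153) × (4/58) × (8/58) × (9/58) ≈ 0.000559558
technology: (56/153) × (12/56) × (24/56) × (25/56) ≈ 0.015006
P(technology | x) = 0.015006 / 0.068471958 ≈ 0.2192

0.2192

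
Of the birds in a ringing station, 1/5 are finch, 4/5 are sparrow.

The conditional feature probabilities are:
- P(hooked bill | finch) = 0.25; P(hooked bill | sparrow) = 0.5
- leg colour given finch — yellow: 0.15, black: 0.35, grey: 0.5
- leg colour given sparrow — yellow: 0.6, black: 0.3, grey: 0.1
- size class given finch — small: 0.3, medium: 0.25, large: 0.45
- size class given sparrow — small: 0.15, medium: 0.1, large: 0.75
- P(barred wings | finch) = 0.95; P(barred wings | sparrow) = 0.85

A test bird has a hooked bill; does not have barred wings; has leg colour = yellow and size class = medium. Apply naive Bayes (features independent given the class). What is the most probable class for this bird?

sparrow

finch: 0.2 × 0.25 × 0.15 × 0.25 × (1−0.95) = 0.00009375
sparrow: 0.8 × 0.5 × 0.6 × 0.1 × (1−0.85) = 0.0036
Highest score → sparrow.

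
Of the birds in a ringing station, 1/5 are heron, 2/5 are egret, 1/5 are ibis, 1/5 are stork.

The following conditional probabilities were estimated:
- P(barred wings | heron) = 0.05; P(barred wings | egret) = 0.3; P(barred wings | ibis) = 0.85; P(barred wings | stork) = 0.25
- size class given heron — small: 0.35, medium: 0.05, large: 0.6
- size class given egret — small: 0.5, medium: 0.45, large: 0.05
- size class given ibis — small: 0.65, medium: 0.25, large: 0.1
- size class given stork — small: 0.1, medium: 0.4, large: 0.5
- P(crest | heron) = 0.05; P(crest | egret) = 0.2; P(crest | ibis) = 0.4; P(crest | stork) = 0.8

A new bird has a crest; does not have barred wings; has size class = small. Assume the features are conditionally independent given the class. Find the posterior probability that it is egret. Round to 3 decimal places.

heron: 0.2 × (1−0.05) × 0.35 × 0.05 = 0.003325
egret: 0.4 × (1−0.3) × 0.5 × 0.2 = 0.028
ibis: 0.2 × (1−0.85) × 0.65 × 0.4 = 0.0078
stork: 0.2 × (1−0.25) × 0.1 × 0.8 = 0.012
P(egret | x) = 0.028 / 0.051125 ≈ 0.548

0.548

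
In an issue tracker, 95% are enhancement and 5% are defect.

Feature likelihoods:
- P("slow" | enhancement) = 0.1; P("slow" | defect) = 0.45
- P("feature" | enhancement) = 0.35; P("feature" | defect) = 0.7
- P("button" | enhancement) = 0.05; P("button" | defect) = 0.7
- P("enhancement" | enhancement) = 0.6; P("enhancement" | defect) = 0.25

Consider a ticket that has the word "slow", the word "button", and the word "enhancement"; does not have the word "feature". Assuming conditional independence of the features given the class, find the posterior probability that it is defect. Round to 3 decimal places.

0.389

enhancement: 0.95 × 0.1 × (1−0.35) × 0.05 × 0.6 = 0.0018525
defect: 0.05 × 0.45 × (1−0.7) × 0.7 × 0.25 = 0.00118125
P(defect | x) = 0.00118125 / 0.00303375 ≈ 0.389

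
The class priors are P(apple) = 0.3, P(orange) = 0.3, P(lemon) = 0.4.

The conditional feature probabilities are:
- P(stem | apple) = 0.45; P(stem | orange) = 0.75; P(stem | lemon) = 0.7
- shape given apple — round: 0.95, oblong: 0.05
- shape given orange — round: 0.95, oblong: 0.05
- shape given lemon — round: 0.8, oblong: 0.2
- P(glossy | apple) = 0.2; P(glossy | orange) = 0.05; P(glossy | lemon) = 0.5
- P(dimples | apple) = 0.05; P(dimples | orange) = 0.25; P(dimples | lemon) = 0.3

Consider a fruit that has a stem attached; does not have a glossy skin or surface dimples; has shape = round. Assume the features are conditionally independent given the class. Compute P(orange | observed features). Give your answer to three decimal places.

0.464

apple: 0.3 × 0.45 × 0.95 × (1−0.2) × (1−0.05) = 0.09747
orange: 0.3 × 0.75 × 0.95 × (1−0.05) × (1−0.25) = 0.152296875
lemon: 0.4 × 0.7 × 0.8 × (1−0.5) × (1−0.3) = 0.0784
P(orange | x) = 0.152296875 / 0.328166875 ≈ 0.464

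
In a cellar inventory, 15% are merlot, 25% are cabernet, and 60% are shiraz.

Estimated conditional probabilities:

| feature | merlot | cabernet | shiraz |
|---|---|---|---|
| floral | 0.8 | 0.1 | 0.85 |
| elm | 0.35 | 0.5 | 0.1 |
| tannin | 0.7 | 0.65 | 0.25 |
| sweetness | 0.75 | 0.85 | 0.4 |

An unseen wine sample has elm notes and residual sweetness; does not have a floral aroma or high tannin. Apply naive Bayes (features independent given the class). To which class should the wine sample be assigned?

merlot: 0.15 × (1−0.8) × 0.35 × (1−0.7) × 0.75 = 0.0023625
cabernet: 0.25 × (1−0.1) × 0.5 × (1−0.65) × 0.85 = 0.03346875
shiraz: 0.6 × (1−0.85) × 0.1 × (1−0.25) × 0.4 = 0.0027
Highest score → cabernet.

cabernet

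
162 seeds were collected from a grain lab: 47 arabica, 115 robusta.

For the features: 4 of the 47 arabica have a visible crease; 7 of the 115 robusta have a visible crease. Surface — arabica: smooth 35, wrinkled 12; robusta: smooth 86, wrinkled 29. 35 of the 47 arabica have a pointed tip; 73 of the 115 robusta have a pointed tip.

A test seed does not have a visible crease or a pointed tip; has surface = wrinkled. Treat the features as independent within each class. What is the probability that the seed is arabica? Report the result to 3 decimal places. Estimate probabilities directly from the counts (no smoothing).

0.220

arabica: (47/162) × (43/47) × (12/47) × (12/47) ≈ 0.017303
robusta: (115/162) × (108/115) × (29/115) × (42/115) ≈ 0.0613989
P(arabica | x) = 0.017303 / 0.0787019 ≈ 0.220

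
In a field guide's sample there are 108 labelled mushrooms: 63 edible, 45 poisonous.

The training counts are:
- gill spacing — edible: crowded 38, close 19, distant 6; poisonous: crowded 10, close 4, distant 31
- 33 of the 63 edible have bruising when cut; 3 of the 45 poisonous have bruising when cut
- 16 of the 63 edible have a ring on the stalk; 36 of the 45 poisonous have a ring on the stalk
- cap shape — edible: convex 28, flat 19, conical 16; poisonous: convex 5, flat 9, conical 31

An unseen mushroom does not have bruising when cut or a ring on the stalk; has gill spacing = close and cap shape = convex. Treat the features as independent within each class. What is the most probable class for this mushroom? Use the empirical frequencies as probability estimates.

edible

edible: (63/108) × (19/63) × (30/63) × (47/63) × (28/63) ≈ 0.027777
poisonous: (45/108) × (4/45) × (42/45) × (9/45) × (5/45) ≈ 0.000768176
Highest score → edible.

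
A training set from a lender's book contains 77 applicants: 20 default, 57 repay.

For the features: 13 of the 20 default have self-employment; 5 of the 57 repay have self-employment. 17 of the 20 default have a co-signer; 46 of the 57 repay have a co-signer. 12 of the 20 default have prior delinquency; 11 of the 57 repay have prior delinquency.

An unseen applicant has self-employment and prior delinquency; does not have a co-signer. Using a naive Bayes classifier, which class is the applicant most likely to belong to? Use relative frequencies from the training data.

default: (20/77) × (13/20) × (3/20) × (12/20) ≈ 0.0151948
repay: (57/77) × (5/57) × (11/57) × (11/57) ≈ 0.00241833
Highest score → default.

default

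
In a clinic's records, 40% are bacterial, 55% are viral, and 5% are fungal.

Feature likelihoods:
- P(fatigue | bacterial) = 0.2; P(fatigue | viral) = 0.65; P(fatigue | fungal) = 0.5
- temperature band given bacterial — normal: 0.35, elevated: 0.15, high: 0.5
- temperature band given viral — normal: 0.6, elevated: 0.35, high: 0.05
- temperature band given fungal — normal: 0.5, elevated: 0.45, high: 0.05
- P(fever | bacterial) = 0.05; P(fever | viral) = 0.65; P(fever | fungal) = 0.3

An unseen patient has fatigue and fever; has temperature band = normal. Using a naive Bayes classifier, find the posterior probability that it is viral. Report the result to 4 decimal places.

0.9644

bacterial: 0.4 × 0.2 × 0.35 × 0.05 = 0.0014
viral: 0.55 × 0.65 × 0.6 × 0.65 = 0.139425
fungal: 0.05 × 0.5 × 0.5 × 0.3 = 0.00375
P(viral | x) = 0.139425 / 0.144575 ≈ 0.9644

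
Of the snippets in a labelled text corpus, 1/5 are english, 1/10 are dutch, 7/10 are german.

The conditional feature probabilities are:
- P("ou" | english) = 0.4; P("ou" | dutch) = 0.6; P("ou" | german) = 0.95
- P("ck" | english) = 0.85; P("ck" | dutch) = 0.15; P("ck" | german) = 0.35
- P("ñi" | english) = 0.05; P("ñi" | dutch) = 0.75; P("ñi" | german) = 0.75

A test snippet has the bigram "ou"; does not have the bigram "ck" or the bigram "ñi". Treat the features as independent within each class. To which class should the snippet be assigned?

german

english: 0.2 × 0.4 × (1−0.85) × (1−0.05) = 0.0114
dutch: 0.1 × 0.6 × (1−0.15) × (1−0.75) = 0.01275
german: 0.7 × 0.95 × (1−0.35) × (1−0.75) = 0.1080625
Highest score → german.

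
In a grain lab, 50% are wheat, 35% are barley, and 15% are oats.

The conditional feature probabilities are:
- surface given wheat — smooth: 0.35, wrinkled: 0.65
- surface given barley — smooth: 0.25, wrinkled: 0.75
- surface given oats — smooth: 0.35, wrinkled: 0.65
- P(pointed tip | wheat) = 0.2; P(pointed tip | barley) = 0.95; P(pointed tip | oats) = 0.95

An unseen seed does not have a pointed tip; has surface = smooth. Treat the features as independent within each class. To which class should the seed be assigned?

wheat

wheat: 0.5 × 0.35 × (1−0.2) = 0.14
barley: 0.35 × 0.25 × (1−0.95) = 0.004375
oats: 0.15 × 0.35 × (1−0.95) = 0.002625
Highest score → wheat.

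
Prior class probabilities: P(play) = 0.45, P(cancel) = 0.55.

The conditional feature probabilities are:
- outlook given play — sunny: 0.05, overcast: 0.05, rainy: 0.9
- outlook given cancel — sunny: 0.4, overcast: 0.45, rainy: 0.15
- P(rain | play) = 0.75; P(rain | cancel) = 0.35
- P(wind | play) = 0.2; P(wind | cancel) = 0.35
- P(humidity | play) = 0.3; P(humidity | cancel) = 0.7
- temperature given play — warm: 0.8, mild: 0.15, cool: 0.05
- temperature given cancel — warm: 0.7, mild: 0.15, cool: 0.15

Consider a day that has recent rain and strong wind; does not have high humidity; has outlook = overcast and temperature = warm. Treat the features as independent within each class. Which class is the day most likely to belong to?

play: 0.45 × 0.05 × 0.75 × 0.2 × (1−0.3) × 0.8 = 0.00189
cancel: 0.55 × 0.45 × 0.35 × 0.35 × (1−0.7) × 0.7 = 0.0063669375
Highest score → cancel.

cancel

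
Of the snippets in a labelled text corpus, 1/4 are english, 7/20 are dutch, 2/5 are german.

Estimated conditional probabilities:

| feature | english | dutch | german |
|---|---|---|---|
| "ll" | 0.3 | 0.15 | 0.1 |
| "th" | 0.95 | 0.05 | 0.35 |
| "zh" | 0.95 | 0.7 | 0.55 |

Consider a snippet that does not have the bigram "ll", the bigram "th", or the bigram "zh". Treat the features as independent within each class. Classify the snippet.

english: 0.25 × (1−0.3) × (1−0.95) × (1−0.95) = 0.0004375
dutch: 0.35 × (1−0.15) × (1−0.05) × (1−0.7) = 0.0847875
german: 0.4 × (1−0.1) × (1−0.35) × (1−0.55) = 0.1053
Highest score → german.

german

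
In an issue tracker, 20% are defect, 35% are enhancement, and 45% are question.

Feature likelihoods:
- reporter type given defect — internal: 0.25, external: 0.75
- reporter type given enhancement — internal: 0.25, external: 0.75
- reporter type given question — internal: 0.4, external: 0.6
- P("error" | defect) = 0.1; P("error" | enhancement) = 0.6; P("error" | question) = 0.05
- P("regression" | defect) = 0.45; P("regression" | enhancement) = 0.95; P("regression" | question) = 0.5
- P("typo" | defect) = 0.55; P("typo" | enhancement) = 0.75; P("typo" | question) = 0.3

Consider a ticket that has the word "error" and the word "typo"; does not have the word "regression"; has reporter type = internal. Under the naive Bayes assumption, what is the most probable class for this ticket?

defect: 0.2 × 0.25 × 0.1 × (1−0.45) × 0.55 = 0.0015125
enhancement: 0.35 × 0.25 × 0.6 × (1−0.95) × 0.75 = 0.00196875
question: 0.45 × 0.4 × 0.05 × (1−0.5) × 0.3 = 0.00135
Highest score → enhancement.

enhancement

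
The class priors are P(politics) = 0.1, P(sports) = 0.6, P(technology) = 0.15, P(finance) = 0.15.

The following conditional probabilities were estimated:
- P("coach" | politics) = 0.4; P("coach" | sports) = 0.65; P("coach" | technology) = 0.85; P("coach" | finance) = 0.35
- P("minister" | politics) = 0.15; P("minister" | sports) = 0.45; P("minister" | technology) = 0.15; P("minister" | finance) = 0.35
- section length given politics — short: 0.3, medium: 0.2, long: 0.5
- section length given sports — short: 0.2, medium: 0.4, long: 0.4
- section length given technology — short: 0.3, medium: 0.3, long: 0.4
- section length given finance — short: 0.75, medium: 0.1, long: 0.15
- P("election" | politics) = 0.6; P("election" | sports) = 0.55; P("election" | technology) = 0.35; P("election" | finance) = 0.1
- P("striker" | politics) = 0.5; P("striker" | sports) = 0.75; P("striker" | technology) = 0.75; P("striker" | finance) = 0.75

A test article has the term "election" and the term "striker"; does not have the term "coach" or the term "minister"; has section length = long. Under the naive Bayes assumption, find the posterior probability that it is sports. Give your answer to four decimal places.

politics: 0.1 × (1−0.4) × (1−0.15) × 0.5 × 0.6 × 0.5 = 0.00765
sports: 0.6 × (1−0.65) × (1−0.45) × 0.4 × 0.55 × 0.75 = 0.0190575
technology: 0.15 × (1−0.85) × (1−0.15) × 0.4 × 0.35 × 0.75 = 0.002008125
finance: 0.15 × (1−0.35) × (1−0.35) × 0.15 × 0.1 × 0.75 = 0.00071296875
P(sports | x) = 0.0190575 / 0.02942859375 ≈ 0.6476

0.6476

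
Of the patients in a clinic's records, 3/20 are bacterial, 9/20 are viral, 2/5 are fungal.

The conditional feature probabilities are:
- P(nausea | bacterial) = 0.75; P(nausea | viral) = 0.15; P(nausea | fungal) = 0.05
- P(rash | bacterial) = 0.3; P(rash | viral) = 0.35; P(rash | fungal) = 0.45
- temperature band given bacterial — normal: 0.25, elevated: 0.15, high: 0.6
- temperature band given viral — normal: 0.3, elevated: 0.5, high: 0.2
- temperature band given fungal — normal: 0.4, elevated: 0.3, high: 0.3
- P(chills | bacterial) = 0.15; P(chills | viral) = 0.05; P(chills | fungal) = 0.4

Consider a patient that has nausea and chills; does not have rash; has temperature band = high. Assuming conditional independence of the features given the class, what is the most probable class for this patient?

bacterial: 0.15 × 0.75 × (1−0.3) × 0.6 × 0.15 = 0.0070875
viral: 0.45 × 0.15 × (1−0.35) × 0.2 × 0.05 = 0.00043875
fungal: 0.4 × 0.05 × (1−0.45) × 0.3 × 0.4 = 0.00132
Highest score → bacterial.

bacterial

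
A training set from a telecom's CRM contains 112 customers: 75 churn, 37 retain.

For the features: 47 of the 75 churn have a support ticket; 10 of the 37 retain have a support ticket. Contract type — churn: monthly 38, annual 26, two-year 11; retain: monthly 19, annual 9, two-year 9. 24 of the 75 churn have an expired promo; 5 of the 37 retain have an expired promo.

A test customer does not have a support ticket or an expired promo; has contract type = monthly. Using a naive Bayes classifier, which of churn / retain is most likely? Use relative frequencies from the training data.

churn: (75/112) × (28/75) × (38/75) × (51/75) ≈ 0.0861333
retain: (37/112) × (27/37) × (19/37) × (32/37) ≈ 0.107065
Highest score → retain.

retain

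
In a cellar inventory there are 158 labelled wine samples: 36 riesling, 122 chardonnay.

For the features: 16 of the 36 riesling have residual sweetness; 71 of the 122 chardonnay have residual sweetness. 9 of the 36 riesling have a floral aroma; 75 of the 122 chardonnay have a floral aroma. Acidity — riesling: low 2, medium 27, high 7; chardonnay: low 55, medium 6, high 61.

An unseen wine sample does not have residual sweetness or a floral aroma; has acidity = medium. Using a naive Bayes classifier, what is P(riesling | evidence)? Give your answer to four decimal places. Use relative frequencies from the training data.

0.9209

riesling: (36/158) × (20/36) × (27/36) × (27/36) ≈ 0.0712025
chardonnay: (122/158) × (51/122) × (47/122) × (6/122) ≈ 0.00611565
P(riesling | x) = 0.0712025 / 0.07731815 ≈ 0.9209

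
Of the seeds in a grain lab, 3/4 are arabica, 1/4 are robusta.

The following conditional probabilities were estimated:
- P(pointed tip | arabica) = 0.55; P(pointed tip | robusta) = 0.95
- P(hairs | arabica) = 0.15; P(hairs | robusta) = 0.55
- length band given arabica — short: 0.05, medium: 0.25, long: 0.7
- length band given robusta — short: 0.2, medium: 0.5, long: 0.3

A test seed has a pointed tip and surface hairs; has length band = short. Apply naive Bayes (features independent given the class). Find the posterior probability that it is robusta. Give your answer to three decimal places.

0.894

arabica: 0.75 × 0.55 × 0.15 × 0.05 = 0.00309375
robusta: 0.25 × 0.95 × 0.55 × 0.2 = 0.026125
P(robusta | x) = 0.026125 / 0.02921875 ≈ 0.894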